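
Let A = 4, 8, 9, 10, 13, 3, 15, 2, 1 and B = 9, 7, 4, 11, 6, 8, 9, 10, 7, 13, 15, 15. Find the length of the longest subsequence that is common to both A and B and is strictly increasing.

6

For each value that appears in both, track the longest common increasing run ending there.
The best achievable length is 6; one witness is 4, 8, 9, 10, 13, 15 (A-positions 1,2,3,4,5,7, B-positions 3,6,7,8,10,11).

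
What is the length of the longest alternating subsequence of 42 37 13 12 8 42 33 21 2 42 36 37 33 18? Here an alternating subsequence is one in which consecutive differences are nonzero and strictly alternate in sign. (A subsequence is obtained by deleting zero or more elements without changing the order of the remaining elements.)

8

Track the best alternating length ending on an up-step vs a down-step at each position: up/down = 1/1, 1/2, 1/2, 1/2, 1/2, 3/1, 3/4, 3/4, 1/4, 5/1, 5/6, 7/6, 5/8, 5/8.
The maximum over both is 8; one such subsequence is 42, 37, 42, 33, 42, 36, 37, 33.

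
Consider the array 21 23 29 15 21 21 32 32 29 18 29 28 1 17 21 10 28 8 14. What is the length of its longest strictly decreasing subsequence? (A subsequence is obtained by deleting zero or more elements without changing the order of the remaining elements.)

Scanning left to right, the best length ending at each element is: 21→1, 23→1, 29→1, 15→2, 21→2, 21→2, 32→1, 32→1, 29→2, 18→3, 29→2, 28→3, 1→4, 17→4, 21→4, 10→5, 28→3, 8→6, 14→5.
So the longest decreasing subsequence has length 6, e.g. 23, 21, 18, 17, 10, 8.

6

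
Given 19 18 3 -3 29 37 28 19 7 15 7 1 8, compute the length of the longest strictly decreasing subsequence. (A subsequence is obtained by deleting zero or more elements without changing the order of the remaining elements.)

Let dp[i] be the longest decreasing subsequence ending at position i. Then dp = [1, 2, 3, 4, 1, 1, 2, 3, 4, 4, 5, 6, 5].
The maximum is 6; one witness is 29, 28, 19, 15, 7, 1 at positions 5,7,8,10,11,12.

6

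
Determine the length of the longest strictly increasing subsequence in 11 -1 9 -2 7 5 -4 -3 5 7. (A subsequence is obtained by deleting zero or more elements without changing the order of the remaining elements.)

4

Let dp[i] be the longest increasing subsequence ending at position i. Then dp = [1, 1, 2, 1, 2, 2, 1, 2, 3, 4].
The maximum is 4; one witness is -4, -3, 5, 7 at positions 7,8,9,10.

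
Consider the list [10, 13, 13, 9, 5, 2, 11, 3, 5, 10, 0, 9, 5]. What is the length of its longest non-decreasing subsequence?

Let dp[i] be the longest non-decreasing subsequence ending at position i. Then dp = [1, 2, 3, 1, 1, 1, 2, 2, 3, 4, 1, 4, 4].
The maximum is 4; one witness is 2, 3, 5, 10 at positions 6,8,9,10.

4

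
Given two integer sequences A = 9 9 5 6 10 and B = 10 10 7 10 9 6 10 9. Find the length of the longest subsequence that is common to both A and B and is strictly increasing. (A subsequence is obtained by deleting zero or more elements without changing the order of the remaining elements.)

A longest common strictly increasing subsequence is 9, 10 (length 2); it appears in order in both A and B, and no longer such subsequence exists.

2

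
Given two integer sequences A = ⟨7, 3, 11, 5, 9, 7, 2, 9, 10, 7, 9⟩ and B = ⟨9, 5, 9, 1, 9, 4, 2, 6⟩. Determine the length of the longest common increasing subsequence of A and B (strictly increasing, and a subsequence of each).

For each value that appears in both, track the longest common increasing run ending there.
The best achievable length is 2; one witness is 5, 9 (A-positions 4,5, B-positions 2,3).

2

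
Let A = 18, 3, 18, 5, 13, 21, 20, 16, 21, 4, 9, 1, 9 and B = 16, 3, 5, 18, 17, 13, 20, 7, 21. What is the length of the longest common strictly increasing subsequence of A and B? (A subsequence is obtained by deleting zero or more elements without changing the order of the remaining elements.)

5

For each value that appears in both, track the longest common increasing run ending there.
The best achievable length is 5; one witness is 3, 5, 13, 20, 21 (A-positions 2,4,5,7,9, B-positions 2,3,6,7,9).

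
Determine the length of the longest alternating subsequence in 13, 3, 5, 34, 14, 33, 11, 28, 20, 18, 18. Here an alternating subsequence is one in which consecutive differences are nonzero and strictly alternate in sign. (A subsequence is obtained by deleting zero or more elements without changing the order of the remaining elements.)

8

A longest alternating subsequence is 13, 3, 34, 14, 33, 11, 28, 20 (positions 1,2,4,5,6,7,8,9); its 7 consecutive differences strictly alternate in sign, and length 8 is optimal.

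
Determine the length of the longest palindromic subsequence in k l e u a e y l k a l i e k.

One longest palindromic subsequence is kelalek (positions 1,3,8,10,11,13,14); it reads the same forward and backward, and the interval DP gives dp[1][14] = 7.

7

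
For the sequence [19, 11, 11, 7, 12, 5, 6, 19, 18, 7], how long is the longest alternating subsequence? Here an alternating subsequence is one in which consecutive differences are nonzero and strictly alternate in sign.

Track the best alternating length ending on an up-step vs a down-step at each position: up/down = 1/1, 1/2, 1/2, 1/2, 3/2, 1/4, 5/4, 5/1, 5/6, 5/6.
The maximum over both is 6; one such subsequence is 19, 11, 12, 5, 19, 18.

6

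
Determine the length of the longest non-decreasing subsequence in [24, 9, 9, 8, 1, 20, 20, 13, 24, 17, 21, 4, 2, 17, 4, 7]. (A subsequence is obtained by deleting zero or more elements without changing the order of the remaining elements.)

One longest non-decreasing subsequence is 9, 9, 20, 20, 24 (positions 2,3,6,7,9), of length 5; no longer one exists.

5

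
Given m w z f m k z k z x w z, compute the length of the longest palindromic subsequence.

7

One longest palindromic subsequence is wzkzkzw (positions 2,3,6,7,8,9,11); it reads the same forward and backward, and the interval DP gives dp[1][12] = 7.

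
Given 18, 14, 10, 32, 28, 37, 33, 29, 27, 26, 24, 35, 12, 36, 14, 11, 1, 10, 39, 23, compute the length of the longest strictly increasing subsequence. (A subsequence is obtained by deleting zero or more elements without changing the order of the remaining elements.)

Let dp[i] be the longest increasing subsequence ending at position i. Then dp = [1, 1, 1, 2, 2, 3, 3, 3, 2, 2, 2, 4, 2, 5, 3, 2, 1, 2, 6, 4].
The maximum is 6; one witness is 18, 32, 33, 35, 36, 39 at positions 1,4,7,12,14,19.

6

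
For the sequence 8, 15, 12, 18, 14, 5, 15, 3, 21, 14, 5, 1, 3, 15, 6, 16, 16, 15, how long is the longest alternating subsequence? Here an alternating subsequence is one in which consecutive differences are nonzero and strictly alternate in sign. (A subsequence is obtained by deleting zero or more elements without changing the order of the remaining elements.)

13

Track the best alternating length ending on an up-step vs a down-step at each position: up/down = 1/1, 2/1, 2/3, 4/1, 4/5, 1/5, 6/5, 1/7, 8/1, 8/9, 8/9, 1/9, 10/9, 10/9, 10/11, 12/9, 12/9, 12/13.
The maximum over both is 13; one such subsequence is 8, 15, 12, 18, 14, 15, 3, 21, 14, 15, 6, 16, 15.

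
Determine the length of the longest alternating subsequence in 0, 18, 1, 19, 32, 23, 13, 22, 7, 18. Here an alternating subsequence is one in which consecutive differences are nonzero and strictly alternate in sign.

A longest alternating subsequence is 0, 18, 1, 19, 13, 22, 7, 18 (positions 1,2,3,4,7,8,9,10); its 7 consecutive differences strictly alternate in sign, and length 8 is optimal.

8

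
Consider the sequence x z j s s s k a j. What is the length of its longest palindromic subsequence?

5

One longest palindromic subsequence is jsssj (positions 3,4,5,6,9); it reads the same forward and backward, and the interval DP gives dp[1][9] = 5.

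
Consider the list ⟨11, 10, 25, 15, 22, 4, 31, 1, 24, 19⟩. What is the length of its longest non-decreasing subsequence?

Let dp[i] be the longest non-decreasing subsequence ending at position i. Then dp = [1, 1, 2, 2, 3, 1, 4, 1, 4, 3].
The maximum is 4; one witness is 11, 15, 22, 31 at positions 1,4,5,7.

4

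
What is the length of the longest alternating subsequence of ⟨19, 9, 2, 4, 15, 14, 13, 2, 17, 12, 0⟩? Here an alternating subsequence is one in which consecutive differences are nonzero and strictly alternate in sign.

6

A longest alternating subsequence is 19, 9, 15, 14, 17, 12 (positions 1,2,5,6,9,10); its 5 consecutive differences strictly alternate in sign, and length 6 is optimal.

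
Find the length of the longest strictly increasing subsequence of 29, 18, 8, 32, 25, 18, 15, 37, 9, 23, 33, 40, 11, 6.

Let dp[i] be the longest increasing subsequence ending at position i. Then dp = [1, 1, 1, 2, 2, 2, 2, 3, 2, 3, 4, 5, 3, 1].
The maximum is 5; one witness is 8, 18, 23, 33, 40 at positions 3,6,10,11,12.

5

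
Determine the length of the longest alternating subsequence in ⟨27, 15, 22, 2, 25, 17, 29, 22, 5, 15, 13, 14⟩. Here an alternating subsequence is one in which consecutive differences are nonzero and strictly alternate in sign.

11

A longest alternating subsequence is 27, 15, 22, 2, 25, 17, 29, 5, 15, 13, 14 (positions 1,2,3,4,5,6,7,9,10,11,12); its 10 consecutive differences strictly alternate in sign, and length 11 is optimal.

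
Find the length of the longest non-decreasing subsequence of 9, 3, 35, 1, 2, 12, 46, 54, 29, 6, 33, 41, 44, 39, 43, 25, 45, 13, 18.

One longest non-decreasing subsequence is 1, 2, 12, 29, 33, 41, 44, 45 (positions 4,5,6,9,11,12,13,17), of length 8; no longer one exists.

8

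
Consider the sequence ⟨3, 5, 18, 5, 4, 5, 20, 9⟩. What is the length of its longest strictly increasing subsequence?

4

One longest increasing subsequence is 3, 5, 18, 20 (positions 1,2,3,7), of length 4; no longer one exists.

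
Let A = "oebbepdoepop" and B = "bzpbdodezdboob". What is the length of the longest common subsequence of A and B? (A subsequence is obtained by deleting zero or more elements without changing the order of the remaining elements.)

6

A longest common subsequence is bbedoo (length 6); the LCS DP confirms no longer common subsequence exists.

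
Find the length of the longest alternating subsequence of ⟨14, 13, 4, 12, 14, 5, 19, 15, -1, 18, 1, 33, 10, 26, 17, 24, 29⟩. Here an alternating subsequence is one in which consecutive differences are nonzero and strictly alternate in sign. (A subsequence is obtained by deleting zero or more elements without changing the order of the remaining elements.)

A longest alternating subsequence is 14, 4, 12, 5, 19, 15, 18, 1, 33, 10, 26, 17, 24 (positions 1,3,4,6,7,8,10,11,12,13,14,15,16); its 12 consecutive differences strictly alternate in sign, and length 13 is optimal.

13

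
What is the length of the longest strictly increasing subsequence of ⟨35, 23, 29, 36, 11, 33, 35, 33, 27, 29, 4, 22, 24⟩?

4

Let dp[i] be the longest increasing subsequence ending at position i. Then dp = [1, 1, 2, 3, 1, 3, 4, 3, 2, 3, 1, 2, 3].
The maximum is 4; one witness is 23, 29, 33, 35 at positions 2,3,6,7.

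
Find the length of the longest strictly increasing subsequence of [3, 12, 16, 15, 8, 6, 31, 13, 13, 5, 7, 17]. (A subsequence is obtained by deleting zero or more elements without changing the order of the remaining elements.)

One longest increasing subsequence is 3, 12, 16, 31 (positions 1,2,3,7), of length 4; no longer one exists.

4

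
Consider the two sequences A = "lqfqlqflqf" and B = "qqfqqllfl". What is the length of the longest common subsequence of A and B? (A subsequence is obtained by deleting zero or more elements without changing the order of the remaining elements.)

A longest common subsequence is qfqlfl (length 6); the LCS DP confirms no longer common subsequence exists.

6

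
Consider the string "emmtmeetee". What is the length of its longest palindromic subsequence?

One longest palindromic subsequence is eteete (positions 1,4,6,7,8,10); it reads the same forward and backward, and the interval DP gives dp[1][10] = 6.

6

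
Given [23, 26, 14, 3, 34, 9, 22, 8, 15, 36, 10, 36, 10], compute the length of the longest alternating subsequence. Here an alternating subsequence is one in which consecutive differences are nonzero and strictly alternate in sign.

Track the best alternating length ending on an up-step vs a down-step at each position: up/down = 1/1, 2/1, 1/3, 1/3, 4/1, 4/5, 6/5, 4/7, 8/7, 8/1, 8/9, 10/1, 8/11.
The maximum over both is 11; one such subsequence is 23, 26, 14, 34, 9, 22, 8, 15, 10, 36, 10.

11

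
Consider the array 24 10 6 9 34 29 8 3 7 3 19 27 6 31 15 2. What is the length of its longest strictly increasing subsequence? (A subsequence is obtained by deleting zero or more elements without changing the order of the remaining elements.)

5

Let dp[i] be the longest increasing subsequence ending at position i. Then dp = [1, 1, 1, 2, 3, 3, 2, 1, 2, 1, 3, 4, 2, 5, 3, 1].
The maximum is 5; one witness is 6, 9, 19, 27, 31 at positions 3,4,11,12,14.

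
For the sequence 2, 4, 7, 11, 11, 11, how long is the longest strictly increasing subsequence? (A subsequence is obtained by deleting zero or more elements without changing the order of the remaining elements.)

Scanning left to right, the best length ending at each element is: 2→1, 4→2, 7→3, 11→4, 11→4, 11→4.
So the longest increasing subsequence has length 4, e.g. 2, 4, 7, 11.

4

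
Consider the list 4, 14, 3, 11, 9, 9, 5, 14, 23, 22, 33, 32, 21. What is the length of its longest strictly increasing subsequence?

Scanning left to right, the best length ending at each element is: 4→1, 14→2, 3→1, 11→2, 9→2, 9→2, 5→2, 14→3, 23→4, 22→4, 33→5, 32→5, 21→4.
So the longest increasing subsequence has length 5, e.g. 4, 11, 14, 23, 33.

5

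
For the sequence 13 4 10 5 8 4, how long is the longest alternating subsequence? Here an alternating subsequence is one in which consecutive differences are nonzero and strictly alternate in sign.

6

A longest alternating subsequence is 13, 4, 10, 5, 8, 4 (positions 1,2,3,4,5,6); its 5 consecutive differences strictly alternate in sign, and length 6 is optimal.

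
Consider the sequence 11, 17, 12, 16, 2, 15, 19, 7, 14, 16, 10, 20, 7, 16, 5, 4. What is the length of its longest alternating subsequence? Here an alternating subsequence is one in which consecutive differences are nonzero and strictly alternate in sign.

A longest alternating subsequence is 11, 17, 12, 16, 2, 15, 7, 14, 10, 20, 7, 16, 5 (positions 1,2,3,4,5,6,8,9,11,12,13,14,15); its 12 consecutive differences strictly alternate in sign, and length 13 is optimal.

13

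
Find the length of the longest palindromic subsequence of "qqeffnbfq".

One longest palindromic subsequence is qfbfq (positions 1,4,7,8,9); it reads the same forward and backward, and the interval DP gives dp[1][9] = 5.

5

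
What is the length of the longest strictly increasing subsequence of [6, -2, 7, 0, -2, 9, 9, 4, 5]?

4

Let dp[i] be the longest increasing subsequence ending at position i. Then dp = [1, 1, 2, 2, 1, 3, 3, 3, 4].
The maximum is 4; one witness is -2, 0, 4, 5 at positions 2,4,8,9.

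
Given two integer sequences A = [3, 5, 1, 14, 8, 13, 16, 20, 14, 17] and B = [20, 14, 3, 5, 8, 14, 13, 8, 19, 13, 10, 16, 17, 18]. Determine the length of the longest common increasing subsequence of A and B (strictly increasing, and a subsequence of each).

A longest common strictly increasing subsequence is 3, 5, 8, 13, 16, 17 (length 6); it appears in order in both A and B, and no longer such subsequence exists.

6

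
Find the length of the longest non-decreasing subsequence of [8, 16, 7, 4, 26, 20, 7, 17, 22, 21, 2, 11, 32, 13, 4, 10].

5

Let dp[i] be the longest non-decreasing subsequence ending at position i. Then dp = [1, 2, 1, 1, 3, 3, 2, 3, 4, 4, 1, 3, 5, 4, 2, 3].
The maximum is 5; one witness is 8, 16, 20, 22, 32 at positions 1,2,6,9,13.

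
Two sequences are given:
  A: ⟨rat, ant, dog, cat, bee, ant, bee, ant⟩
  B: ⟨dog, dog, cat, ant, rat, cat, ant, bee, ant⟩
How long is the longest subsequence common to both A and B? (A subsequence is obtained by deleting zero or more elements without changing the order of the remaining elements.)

A longest common subsequence is rat, cat, ant, bee, ant (length 5); the LCS DP confirms no longer common subsequence exists.

5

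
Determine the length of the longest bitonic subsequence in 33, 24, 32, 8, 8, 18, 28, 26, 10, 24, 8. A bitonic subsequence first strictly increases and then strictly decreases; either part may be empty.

6

One longest bitonic subsequence is 33, 32, 28, 26, 24, 8 (positions 1,3,7,8,10,11): it rises to 33 then falls. Length 6 is optimal.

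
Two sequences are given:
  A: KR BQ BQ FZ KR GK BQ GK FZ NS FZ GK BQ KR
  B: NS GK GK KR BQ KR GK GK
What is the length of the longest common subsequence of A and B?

Backtracking the LCS table gives one alignment: KR (A1,B4) → BQ (A3,B5) → KR (A5,B6) → GK (A8,B7) → GK (A12,B8).
So the longest common subsequence has length 5.

5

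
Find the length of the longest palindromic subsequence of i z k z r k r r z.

5

One longest palindromic subsequence is zrrrz (positions 2,5,7,8,9); it reads the same forward and backward, and the interval DP gives dp[1][9] = 5.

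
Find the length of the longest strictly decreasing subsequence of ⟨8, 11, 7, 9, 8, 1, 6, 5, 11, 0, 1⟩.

Scanning left to right, the best length ending at each element is: 8→1, 11→1, 7→2, 9→2, 8→3, 1→4, 6→4, 5→5, 11→1, 0→6, 1→6.
So the longest decreasing subsequence has length 6, e.g. 11, 9, 8, 6, 5, 0.

6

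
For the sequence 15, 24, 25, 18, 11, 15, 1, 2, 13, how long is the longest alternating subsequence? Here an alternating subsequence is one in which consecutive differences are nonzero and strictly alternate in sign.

A longest alternating subsequence is 15, 24, 11, 15, 1, 2 (positions 1,2,5,6,7,8); its 5 consecutive differences strictly alternate in sign, and length 6 is optimal.

6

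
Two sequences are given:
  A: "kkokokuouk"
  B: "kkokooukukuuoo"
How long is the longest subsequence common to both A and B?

8

Backtracking the LCS table gives one alignment: k (A1,B1) → k (A2,B2) → o (A3,B3) → k (A4,B4) → o (A5,B6) → k (A6,B10) → u (A7,B12) → o (A8,B14).
So the longest common subsequence has length 8.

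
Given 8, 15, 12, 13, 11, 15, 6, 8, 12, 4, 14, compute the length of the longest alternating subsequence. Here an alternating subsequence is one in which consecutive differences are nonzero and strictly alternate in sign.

10

Track the best alternating length ending on an up-step vs a down-step at each position: up/down = 1/1, 2/1, 2/3, 4/3, 2/5, 6/1, 1/7, 8/7, 8/7, 1/9, 10/7.
The maximum over both is 10; one such subsequence is 8, 15, 12, 13, 11, 15, 6, 8, 4, 14.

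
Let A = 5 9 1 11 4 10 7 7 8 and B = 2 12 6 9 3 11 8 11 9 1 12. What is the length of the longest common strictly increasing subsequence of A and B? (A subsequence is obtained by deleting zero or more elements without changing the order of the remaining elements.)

2

A longest common strictly increasing subsequence is 9, 11 (length 2); it appears in order in both A and B, and no longer such subsequence exists.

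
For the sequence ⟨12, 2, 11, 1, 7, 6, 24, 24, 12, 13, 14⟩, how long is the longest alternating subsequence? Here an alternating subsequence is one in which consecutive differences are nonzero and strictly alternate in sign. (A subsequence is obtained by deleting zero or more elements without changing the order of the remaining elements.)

9

Track the best alternating length ending on an up-step vs a down-step at each position: up/down = 1/1, 1/2, 3/2, 1/4, 5/4, 5/6, 7/1, 7/1, 7/8, 9/8, 9/8.
The maximum over both is 9; one such subsequence is 12, 2, 11, 1, 7, 6, 24, 12, 13.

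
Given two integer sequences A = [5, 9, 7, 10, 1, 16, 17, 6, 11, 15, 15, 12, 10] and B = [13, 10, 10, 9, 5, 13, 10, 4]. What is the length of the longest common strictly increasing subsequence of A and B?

For each value that appears in both, track the longest common increasing run ending there.
The best achievable length is 2; one witness is 9, 10 (A-positions 2,4, B-positions 4,7).

2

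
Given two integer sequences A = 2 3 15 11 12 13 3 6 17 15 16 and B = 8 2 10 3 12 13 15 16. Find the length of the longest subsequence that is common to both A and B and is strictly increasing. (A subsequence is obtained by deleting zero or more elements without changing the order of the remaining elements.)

A longest common strictly increasing subsequence is 2, 3, 12, 13, 15, 16 (length 6); it appears in order in both A and B, and no longer such subsequence exists.

6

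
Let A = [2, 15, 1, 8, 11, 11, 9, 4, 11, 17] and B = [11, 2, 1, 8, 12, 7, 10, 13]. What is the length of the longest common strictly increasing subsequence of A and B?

For each value that appears in both, track the longest common increasing run ending there.
The best achievable length is 2; one witness is 2, 8 (A-positions 1,4, B-positions 2,4).

2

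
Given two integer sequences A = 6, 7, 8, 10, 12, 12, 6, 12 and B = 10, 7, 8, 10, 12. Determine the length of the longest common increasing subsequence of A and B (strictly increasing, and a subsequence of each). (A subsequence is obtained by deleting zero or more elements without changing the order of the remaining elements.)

4

A longest common strictly increasing subsequence is 7, 8, 10, 12 (length 4); it appears in order in both A and B, and no longer such subsequence exists.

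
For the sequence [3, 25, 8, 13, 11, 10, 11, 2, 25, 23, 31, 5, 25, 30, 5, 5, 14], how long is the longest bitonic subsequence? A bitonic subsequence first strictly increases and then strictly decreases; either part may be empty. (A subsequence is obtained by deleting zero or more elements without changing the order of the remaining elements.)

Let inc[i] be the LIS ending at i and dec[i] the longest strictly decreasing subsequence starting at i. inc = [1, 2, 2, 3, 3, 3, 4, 1, 5, 5, 6, 2, 6, 7, 2, 2, 5], dec = [2, 5, 2, 4, 3, 2, 2, 1, 3, 2, 3, 1, 2, 2, 1, 1, 1].
max_i inc[i]+dec[i]−1 = 8, with one witness 3, 8, 10, 11, 25, 31, 30, 14.

8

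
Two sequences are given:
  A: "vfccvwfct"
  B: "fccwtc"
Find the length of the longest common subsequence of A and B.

Backtracking the LCS table gives one alignment: f (A2,B1) → c (A3,B2) → c (A4,B3) → w (A6,B4) → c (A8,B6).
So the longest common subsequence has length 5.

5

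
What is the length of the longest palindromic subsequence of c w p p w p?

4

One longest palindromic subsequence is wppw (positions 2,3,4,5); it reads the same forward and backward, and the interval DP gives dp[1][6] = 4.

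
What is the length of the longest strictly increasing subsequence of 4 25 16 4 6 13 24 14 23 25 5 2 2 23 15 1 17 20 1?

Let dp[i] be the longest increasing subsequence ending at position i. Then dp = [1, 2, 2, 1, 2, 3, 4, 4, 5, 6, 2, 1, 1, 5, 5, 1, 6, 7, 1].
The maximum is 7; one witness is 4, 6, 13, 14, 15, 17, 20 at positions 1,5,6,8,15,17,18.

7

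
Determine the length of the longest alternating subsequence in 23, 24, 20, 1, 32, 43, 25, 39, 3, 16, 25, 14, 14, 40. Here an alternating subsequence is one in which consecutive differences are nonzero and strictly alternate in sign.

Track the best alternating length ending on an up-step vs a down-step at each position: up/down = 1/1, 2/1, 1/3, 1/3, 4/1, 4/1, 4/5, 6/5, 4/7, 8/7, 8/7, 8/9, 8/9, 10/5.
The maximum over both is 10; one such subsequence is 23, 24, 20, 32, 25, 39, 3, 16, 14, 40.

10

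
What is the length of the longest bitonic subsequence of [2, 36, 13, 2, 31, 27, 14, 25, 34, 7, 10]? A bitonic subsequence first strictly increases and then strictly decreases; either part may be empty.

One longest bitonic subsequence is 2, 36, 31, 27, 25, 10 (positions 1,2,5,6,8,11): it rises to 36 then falls. Length 6 is optimal.

6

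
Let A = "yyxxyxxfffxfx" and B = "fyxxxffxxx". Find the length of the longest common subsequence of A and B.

8

A longest common subsequence is yxxxffxx (length 8); the LCS DP confirms no longer common subsequence exists.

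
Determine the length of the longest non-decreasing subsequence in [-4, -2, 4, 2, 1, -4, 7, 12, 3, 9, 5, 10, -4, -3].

6

One longest non-decreasing subsequence is -4, -2, 4, 7, 9, 10 (positions 1,2,3,7,10,12), of length 6; no longer one exists.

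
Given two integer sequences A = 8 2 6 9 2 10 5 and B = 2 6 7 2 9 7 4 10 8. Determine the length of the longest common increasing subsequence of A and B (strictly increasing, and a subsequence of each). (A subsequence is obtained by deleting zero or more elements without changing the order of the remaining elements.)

For each value that appears in both, track the longest common increasing run ending there.
The best achievable length is 4; one witness is 2, 6, 9, 10 (A-positions 2,3,4,6, B-positions 1,2,5,8).

4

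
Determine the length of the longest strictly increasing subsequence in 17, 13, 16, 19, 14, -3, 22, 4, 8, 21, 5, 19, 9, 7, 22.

5

Let dp[i] be the longest increasing subsequence ending at position i. Then dp = [1, 1, 2, 3, 2, 1, 4, 2, 3, 4, 3, 4, 4, 4, 5].
The maximum is 5; one witness is 13, 16, 19, 21, 22 at positions 2,3,4,10,15.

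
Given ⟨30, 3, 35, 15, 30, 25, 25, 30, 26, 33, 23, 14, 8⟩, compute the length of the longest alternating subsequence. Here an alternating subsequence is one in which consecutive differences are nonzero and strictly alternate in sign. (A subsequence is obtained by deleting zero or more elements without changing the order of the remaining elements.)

Track the best alternating length ending on an up-step vs a down-step at each position: up/down = 1/1, 1/2, 3/1, 3/4, 5/4, 5/6, 5/6, 7/4, 7/8, 9/4, 5/10, 3/10, 3/10.
The maximum over both is 10; one such subsequence is 30, 3, 35, 15, 30, 25, 30, 26, 33, 23.

10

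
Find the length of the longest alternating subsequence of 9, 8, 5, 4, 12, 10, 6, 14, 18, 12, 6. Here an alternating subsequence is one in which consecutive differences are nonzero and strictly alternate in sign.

A longest alternating subsequence is 9, 8, 12, 10, 14, 12 (positions 1,2,5,6,8,10); its 5 consecutive differences strictly alternate in sign, and length 6 is optimal.

6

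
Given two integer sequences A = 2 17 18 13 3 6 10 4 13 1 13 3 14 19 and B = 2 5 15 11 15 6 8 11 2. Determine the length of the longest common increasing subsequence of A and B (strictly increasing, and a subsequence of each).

2

For each value that appears in both, track the longest common increasing run ending there.
The best achievable length is 2; one witness is 2, 6 (A-positions 1,6, B-positions 1,6).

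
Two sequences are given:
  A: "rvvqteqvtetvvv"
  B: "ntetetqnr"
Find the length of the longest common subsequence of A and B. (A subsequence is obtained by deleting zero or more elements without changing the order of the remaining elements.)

A longest common subsequence is tetet (length 5); the LCS DP confirms no longer common subsequence exists.

5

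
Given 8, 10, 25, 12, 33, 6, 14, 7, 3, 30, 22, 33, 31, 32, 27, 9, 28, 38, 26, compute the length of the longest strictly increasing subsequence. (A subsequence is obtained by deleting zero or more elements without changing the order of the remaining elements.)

Scanning left to right, the best length ending at each element is: 8→1, 10→2, 25→3, 12→3, 33→4, 6→1, 14→4, 7→2, 3→1, 30→5, 22→5, 33→6, 31→6, 32→7, 27→6, 9→3, 28→7, 38→8, 26→6.
So the longest increasing subsequence has length 8, e.g. 8, 10, 12, 14, 30, 31, 32, 38.

8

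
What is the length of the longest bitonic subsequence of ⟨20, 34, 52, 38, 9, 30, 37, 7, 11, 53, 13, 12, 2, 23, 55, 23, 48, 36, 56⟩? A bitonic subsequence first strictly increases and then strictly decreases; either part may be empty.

Let inc[i] be the LIS ending at i and dec[i] the longest strictly decreasing subsequence starting at i. inc = [1, 2, 3, 3, 1, 2, 3, 1, 2, 4, 3, 3, 1, 4, 5, 4, 5, 5, 6], dec = [4, 5, 6, 5, 3, 4, 4, 2, 2, 4, 3, 2, 1, 1, 3, 1, 2, 1, 1].
max_i inc[i]+dec[i]−1 = 8, with one witness 20, 34, 52, 38, 37, 13, 12, 2.

8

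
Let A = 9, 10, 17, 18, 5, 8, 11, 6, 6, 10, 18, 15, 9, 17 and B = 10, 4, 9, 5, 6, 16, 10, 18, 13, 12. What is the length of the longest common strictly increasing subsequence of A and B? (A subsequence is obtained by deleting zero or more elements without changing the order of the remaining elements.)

For each value that appears in both, track the longest common increasing run ending there.
The best achievable length is 4; one witness is 5, 6, 10, 18 (A-positions 5,8,10,11, B-positions 4,5,7,8).

4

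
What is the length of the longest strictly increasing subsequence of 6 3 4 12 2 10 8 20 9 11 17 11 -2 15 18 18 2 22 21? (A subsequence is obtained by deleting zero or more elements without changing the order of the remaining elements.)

8

One longest increasing subsequence is 3, 4, 8, 9, 11, 17, 18, 22 (positions 2,3,7,9,10,11,15,18), of length 8; no longer one exists.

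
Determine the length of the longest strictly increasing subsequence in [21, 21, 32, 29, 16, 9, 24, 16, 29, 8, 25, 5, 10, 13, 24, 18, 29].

5

Scanning left to right, the best length ending at each element is: 21→1, 21→1, 32→2, 29→2, 16→1, 9→1, 24→2, 16→2, 29→3, 8→1, 25→3, 5→1, 10→2, 13→3, 24→4, 18→4, 29→5.
So the longest increasing subsequence has length 5, e.g. 9, 10, 13, 24, 29.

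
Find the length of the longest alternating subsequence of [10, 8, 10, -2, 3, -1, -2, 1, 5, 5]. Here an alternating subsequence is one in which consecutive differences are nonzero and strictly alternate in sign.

7

A longest alternating subsequence is 10, 8, 10, -2, 3, -1, 1 (positions 1,2,3,4,5,6,8); its 6 consecutive differences strictly alternate in sign, and length 7 is optimal.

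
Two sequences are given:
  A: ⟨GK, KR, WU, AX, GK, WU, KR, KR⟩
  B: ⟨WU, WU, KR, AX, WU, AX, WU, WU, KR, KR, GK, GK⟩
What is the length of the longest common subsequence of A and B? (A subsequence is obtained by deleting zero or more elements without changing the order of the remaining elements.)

6

Backtracking the LCS table gives one alignment: KR (A2,B3) → WU (A3,B5) → AX (A4,B6) → WU (A6,B8) → KR (A7,B9) → KR (A8,B10).
So the longest common subsequence has length 6.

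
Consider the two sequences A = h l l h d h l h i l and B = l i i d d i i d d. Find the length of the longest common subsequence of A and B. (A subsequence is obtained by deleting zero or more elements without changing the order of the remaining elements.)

3

Backtracking the LCS table gives one alignment: l (A2,B1) → d (A5,B5) → i (A9,B7).
So the longest common subsequence has length 3.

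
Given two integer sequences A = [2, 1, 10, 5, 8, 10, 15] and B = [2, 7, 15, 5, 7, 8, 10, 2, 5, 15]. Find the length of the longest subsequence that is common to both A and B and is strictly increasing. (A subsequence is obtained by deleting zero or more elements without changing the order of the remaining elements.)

For each value that appears in both, track the longest common increasing run ending there.
The best achievable length is 5; one witness is 2, 5, 8, 10, 15 (A-positions 1,4,5,6,7, B-positions 1,4,6,7,10).

5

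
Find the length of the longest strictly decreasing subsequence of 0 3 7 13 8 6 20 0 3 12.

Let dp[i] be the longest decreasing subsequence ending at position i. Then dp = [1, 1, 1, 1, 2, 3, 1, 4, 4, 2].
The maximum is 4; one witness is 13, 8, 6, 0 at positions 4,5,6,8.

4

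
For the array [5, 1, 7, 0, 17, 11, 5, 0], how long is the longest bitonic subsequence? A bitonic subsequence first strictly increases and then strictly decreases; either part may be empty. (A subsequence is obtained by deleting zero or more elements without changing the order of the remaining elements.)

6

One longest bitonic subsequence is 5, 7, 17, 11, 5, 0 (positions 1,3,5,6,7,8): it rises to 17 then falls. Length 6 is optimal.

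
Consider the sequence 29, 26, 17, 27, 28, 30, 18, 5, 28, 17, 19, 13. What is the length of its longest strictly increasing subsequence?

4

Let dp[i] be the longest increasing subsequence ending at position i. Then dp = [1, 1, 1, 2, 3, 4, 2, 1, 3, 2, 3, 2].
The maximum is 4; one witness is 26, 27, 28, 30 at positions 2,4,5,6.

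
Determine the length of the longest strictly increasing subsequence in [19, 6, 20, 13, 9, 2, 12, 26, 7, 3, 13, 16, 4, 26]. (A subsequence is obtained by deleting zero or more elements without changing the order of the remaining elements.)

6

Let dp[i] be the longest increasing subsequence ending at position i. Then dp = [1, 1, 2, 2, 2, 1, 3, 4, 2, 2, 4, 5, 3, 6].
The maximum is 6; one witness is 6, 9, 12, 13, 16, 26 at positions 2,5,7,11,12,14.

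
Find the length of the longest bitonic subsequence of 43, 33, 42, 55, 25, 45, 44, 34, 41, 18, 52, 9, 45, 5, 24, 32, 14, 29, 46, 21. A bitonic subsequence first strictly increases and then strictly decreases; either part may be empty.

9

One longest bitonic subsequence is 33, 42, 55, 45, 44, 41, 32, 29, 21 (positions 2,3,4,6,7,9,16,18,20): it rises to 55 then falls. Length 9 is optimal.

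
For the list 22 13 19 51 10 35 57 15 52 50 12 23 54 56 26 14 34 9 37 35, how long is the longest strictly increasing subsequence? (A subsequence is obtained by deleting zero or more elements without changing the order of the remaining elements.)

6

Scanning left to right, the best length ending at each element is: 22→1, 13→1, 19→2, 51→3, 10→1, 35→3, 57→4, 15→2, 52→4, 50→4, 12→2, 23→3, 54→5, 56→6, 26→4, 14→3, 34→5, 9→1, 37→6, 35→6.
So the longest increasing subsequence has length 6, e.g. 13, 19, 51, 52, 54, 56.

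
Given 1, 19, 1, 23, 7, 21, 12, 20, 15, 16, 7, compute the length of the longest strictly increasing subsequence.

Scanning left to right, the best length ending at each element is: 1→1, 19→2, 1→1, 23→3, 7→2, 21→3, 12→3, 20→4, 15→4, 16→5, 7→2.
So the longest increasing subsequence has length 5, e.g. 1, 7, 12, 15, 16.

5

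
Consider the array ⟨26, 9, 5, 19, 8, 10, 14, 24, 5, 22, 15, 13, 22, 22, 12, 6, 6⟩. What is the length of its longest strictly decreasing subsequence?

7

Let dp[i] be the longest decreasing subsequence ending at position i. Then dp = [1, 2, 3, 2, 3, 3, 3, 2, 4, 3, 4, 5, 3, 3, 6, 7, 7].
The maximum is 7; one witness is 26, 24, 22, 15, 13, 12, 6 at positions 1,8,10,11,12,15,16.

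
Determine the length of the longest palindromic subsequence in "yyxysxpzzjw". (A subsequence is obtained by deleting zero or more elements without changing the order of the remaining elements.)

3

One longest palindromic subsequence is xsx (positions 3,5,6); it reads the same forward and backward, and the interval DP gives dp[1][11] = 3.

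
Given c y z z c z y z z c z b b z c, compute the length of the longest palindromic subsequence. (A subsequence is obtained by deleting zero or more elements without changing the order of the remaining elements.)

11

Using dp[i][j] = 2 + dp[i+1][j−1] if the ends match, else max(dp[i+1][j], dp[i][j−1]):
dp[1][15] = 11. A witness is czzczzzczzc at positions 1,3,4,5,6,8,9,10,11,14,15.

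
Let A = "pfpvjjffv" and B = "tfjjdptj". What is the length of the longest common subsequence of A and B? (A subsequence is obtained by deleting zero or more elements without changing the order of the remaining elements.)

3

Backtracking the LCS table gives one alignment: f (A2,B2) → p (A3,B6) → j (A6,B8).
So the longest common subsequence has length 3.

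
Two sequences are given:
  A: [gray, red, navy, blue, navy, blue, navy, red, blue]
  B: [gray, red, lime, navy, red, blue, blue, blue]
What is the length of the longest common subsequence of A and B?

Backtracking the LCS table gives one alignment: gray (A1,B1) → red (A2,B2) → navy (A3,B4) → blue (A4,B6) → blue (A6,B7) → blue (A9,B8).
So the longest common subsequence has length 6.

6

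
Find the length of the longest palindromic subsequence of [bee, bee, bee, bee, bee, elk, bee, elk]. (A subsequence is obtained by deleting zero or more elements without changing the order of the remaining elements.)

One longest palindromic subsequence is bee bee bee bee bee bee (positions 1,2,3,4,5,7); it reads the same forward and backward, and the interval DP gives dp[1][8] = 6.

6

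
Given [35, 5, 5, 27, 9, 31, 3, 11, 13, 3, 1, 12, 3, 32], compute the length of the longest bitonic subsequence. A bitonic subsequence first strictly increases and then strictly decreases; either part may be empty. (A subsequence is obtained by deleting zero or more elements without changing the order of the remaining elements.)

6

One longest bitonic subsequence is 5, 27, 31, 13, 12, 3 (positions 2,4,6,9,12,13): it rises to 31 then falls. Length 6 is optimal.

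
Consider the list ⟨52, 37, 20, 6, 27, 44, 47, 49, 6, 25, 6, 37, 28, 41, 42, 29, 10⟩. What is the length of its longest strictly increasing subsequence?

5

Scanning left to right, the best length ending at each element is: 52→1, 37→1, 20→1, 6→1, 27→2, 44→3, 47→4, 49→5, 6→1, 25→2, 6→1, 37→3, 28→3, 41→4, 42→5, 29→4, 10→2.
So the longest increasing subsequence has length 5, e.g. 20, 27, 44, 47, 49.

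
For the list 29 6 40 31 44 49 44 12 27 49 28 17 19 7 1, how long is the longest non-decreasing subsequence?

5

Let dp[i] be the longest non-decreasing subsequence ending at position i. Then dp = [1, 1, 2, 2, 3, 4, 4, 2, 3, 5, 4, 3, 4, 2, 1].
The maximum is 5; one witness is 29, 40, 44, 49, 49 at positions 1,3,5,6,10.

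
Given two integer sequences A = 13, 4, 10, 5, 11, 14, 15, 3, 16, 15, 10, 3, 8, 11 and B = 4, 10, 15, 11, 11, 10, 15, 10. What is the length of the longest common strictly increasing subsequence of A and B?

A longest common strictly increasing subsequence is 4, 10, 11, 15 (length 4); it appears in order in both A and B, and no longer such subsequence exists.

4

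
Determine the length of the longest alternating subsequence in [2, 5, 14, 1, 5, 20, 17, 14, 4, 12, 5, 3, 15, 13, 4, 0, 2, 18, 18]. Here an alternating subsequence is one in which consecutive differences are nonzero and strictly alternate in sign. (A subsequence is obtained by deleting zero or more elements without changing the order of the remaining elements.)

Track the best alternating length ending on an up-step vs a down-step at each position: up/down = 1/1, 2/1, 2/1, 1/3, 4/3, 4/1, 4/5, 4/5, 4/5, 6/5, 6/7, 4/7, 8/5, 8/9, 8/9, 1/9, 10/9, 10/5, 10/5.
The maximum over both is 10; one such subsequence is 2, 5, 1, 5, 4, 12, 5, 15, 0, 2.

10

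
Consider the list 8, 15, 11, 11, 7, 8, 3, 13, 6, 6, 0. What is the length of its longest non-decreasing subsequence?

Let dp[i] be the longest non-decreasing subsequence ending at position i. Then dp = [1, 2, 2, 3, 1, 2, 1, 4, 2, 3, 1].
The maximum is 4; one witness is 8, 11, 11, 13 at positions 1,3,4,8.

4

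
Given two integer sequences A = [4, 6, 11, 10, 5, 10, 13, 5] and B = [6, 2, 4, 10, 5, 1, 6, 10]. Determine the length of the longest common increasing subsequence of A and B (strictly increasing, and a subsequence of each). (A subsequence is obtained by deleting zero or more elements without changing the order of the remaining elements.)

A longest common strictly increasing subsequence is 4, 6, 10 (length 3); it appears in order in both A and B, and no longer such subsequence exists.

3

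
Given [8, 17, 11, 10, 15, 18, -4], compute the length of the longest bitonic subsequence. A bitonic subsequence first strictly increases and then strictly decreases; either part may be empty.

Let inc[i] be the LIS ending at i and dec[i] the longest strictly decreasing subsequence starting at i. inc = [1, 2, 2, 2, 3, 4, 1], dec = [2, 4, 3, 2, 2, 2, 1].
max_i inc[i]+dec[i]−1 = 5, with one witness 8, 17, 11, 10, -4.

5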